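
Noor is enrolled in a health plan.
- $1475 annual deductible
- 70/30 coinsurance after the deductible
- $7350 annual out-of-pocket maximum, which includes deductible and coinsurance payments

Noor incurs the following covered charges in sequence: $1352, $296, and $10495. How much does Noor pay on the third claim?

$3148.50

Claim 1 ($1352): entire amount goes to the deductible. Patient pays $1352; OOP now $1352.
Claim 2 ($296): deductible takes $123, $173 remains; 30% of $173 = $51.90. Patient owes $174.90 (running OOP $1526.90).
Claim 3 ($10495): deductible already satisfied, so patient's share is 30% × $10495 = $3148.50. Patient owes $3148.50 (running OOP $4675.40).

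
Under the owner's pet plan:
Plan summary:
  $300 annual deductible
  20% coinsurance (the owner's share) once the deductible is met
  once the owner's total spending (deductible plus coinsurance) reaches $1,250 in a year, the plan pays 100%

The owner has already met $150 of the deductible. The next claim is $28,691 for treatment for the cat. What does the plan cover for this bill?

Deductible still to meet: $300 − $150 = $150.
After the $150 deductible portion, $28,691 − $150 = $28,541 is subject to coinsurance.
Coinsurance: $28,541 × 20% = $5,708.20.
So the owner owes $150 + $5,708.20 = $5,858.20 before any cap.
Adding $5,858.20 to the $150 already spent would give $6,008.20, which exceeds the $1,250 cap; the owner pays just $1,250 − $150 = $1,100.
The plan picks up $28,691 − $1,100 = $27,591.

$27,591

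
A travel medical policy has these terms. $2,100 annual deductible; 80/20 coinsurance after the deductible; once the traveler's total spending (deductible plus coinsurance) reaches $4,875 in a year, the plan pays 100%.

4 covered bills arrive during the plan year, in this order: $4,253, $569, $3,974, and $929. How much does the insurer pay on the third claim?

$3,179.20

Claim 1 — $4,253: deductible takes $2,100, $2,153 remains; 20% of $2,153 = $430.60. Traveler owes $2,530.60 (running OOP $2,530.60). Insurer: $4,253 − $2,530.60 = $1,722.40.
Claim 2 — $569: 20% coinsurance on $569 = $113.80. Cost to traveler: $113.80. OOP to date $2,644.40. Insurer: $569 − $113.80 = $455.20.
Claim 3 — $3,974: 20% coinsurance on $3,974 = $794.80. Cost to traveler: $794.80. OOP to date $3,439.20. Plan pays $3,974 − $794.80 = $3,179.20.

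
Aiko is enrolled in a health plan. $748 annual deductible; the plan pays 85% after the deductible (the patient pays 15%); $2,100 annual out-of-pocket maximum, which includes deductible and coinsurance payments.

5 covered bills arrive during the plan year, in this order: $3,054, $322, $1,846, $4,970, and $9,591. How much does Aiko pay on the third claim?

$276.90

Claim 1 ($3,054): deductible takes $748, $2,306 remains; 15% of $2,306 = $345.90. Patient owes $1,093.90 (running OOP $1,093.90).
Claim 2 ($322): deductible met; 15% of $322 = $48.30. Patient owes $48.30 (running OOP $1,142.20).
Claim 3 ($1,846): 15% coinsurance on $1,846 = $276.90. Patient owes $276.90 (running OOP $1,419.10).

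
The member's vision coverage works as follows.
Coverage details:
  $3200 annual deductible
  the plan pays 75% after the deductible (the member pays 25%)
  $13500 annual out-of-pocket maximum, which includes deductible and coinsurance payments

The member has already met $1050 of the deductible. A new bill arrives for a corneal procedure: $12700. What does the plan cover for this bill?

$7912.50

$1050 of the $3200 deductible is already met, leaving $2150.
That leaves $12700 − $2150 = $10550 for coinsurance.
25% of $10550 = $2637.50 falls to the member.
That puts the member's cost at $2150 + $2637.50 = $4787.50 before any cap.
Year-to-date out-of-pocket becomes $1050 + $4787.50 = $5837.50, still under the $13500 maximum, so no cap applies.
The insurer covers the remainder: $12700 − $4787.50 = $7912.50.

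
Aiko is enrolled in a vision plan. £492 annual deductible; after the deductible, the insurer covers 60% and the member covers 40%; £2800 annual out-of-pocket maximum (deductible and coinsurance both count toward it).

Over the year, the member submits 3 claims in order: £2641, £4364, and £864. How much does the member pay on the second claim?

Claim 1 — £2641: deductible takes £492, £2149 remains; member's 40% is £859.60. Member pays £1351.60; OOP now £1351.60.
Claim 2 — £4364: deductible already satisfied, so member's share is 40% × £4364 = £1745.60. That would push OOP to £3097.20, over the £2800 cap, so member pays £2800 − £1351.60 = £1448.40.

£1448.40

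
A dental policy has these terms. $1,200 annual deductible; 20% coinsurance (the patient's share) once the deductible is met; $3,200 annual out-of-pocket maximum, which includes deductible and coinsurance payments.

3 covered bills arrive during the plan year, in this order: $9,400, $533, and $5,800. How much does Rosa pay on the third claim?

$253.40

Bill 1, $9,400: deductible takes $1,200, $8,200 remains; coinsurance $8,200 × 20% = $1,640. Patient pays $2,840; OOP now $2,840.
Bill 2, $533: 20% coinsurance on $533 = $106.60. Patient pays $106.60; OOP now $2,946.60.
Bill 3, $5,800: deductible met; 20% of $5,800 = $1,160. Adding that to $2,946.60 gives $4,106.60, past the $3,200 cap; patient pays only $3,200 − $2,946.60 = $253.40.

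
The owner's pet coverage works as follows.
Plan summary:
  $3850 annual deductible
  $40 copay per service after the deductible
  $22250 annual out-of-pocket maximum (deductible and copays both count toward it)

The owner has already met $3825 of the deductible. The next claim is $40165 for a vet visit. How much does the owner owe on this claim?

$3825 of the $3850 deductible is already met, leaving $25.
The remaining $40140 (= $40165 − $25) moves to the copay.
Copay on this service: $40.
So the owner owes $25 + $40 = $65 before any cap.
Year-to-date out-of-pocket becomes $3825 + $65 = $3890, still under the $22250 maximum, so no cap applies.

$65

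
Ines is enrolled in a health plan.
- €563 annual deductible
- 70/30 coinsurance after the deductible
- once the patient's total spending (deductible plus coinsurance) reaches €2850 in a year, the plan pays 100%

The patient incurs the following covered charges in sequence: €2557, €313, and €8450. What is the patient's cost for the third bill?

€1594.90

Claim 1 — €2557: deductible takes €563, €1994 remains; patient's 30% is €598.20. Patient pays €1161.20; OOP now €1161.20.
Claim 2 — €313: deductible met; 30% of €313 = €93.90. Patient owes €93.90 (running OOP €1255.10).
Claim 3 — €8450: deductible already satisfied, so patient's share is 30% × €8450 = €2535. Adding that to €1255.10 gives €3790.10, past the €2850 cap; patient pays only €2850 − €1255.10 = €1594.90.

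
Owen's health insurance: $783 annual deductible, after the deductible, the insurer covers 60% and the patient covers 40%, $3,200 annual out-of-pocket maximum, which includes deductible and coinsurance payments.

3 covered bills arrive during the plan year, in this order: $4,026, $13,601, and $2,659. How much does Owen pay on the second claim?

$1,119.80

Bill 1, $4,026: deductible takes $783, $3,243 remains; 40% of $3,243 = $1,297.20. Patient pays $2,080.20; OOP now $2,080.20.
Bill 2, $13,601: deductible already satisfied, so patient's share is 40% × $13,601 = $5,440.40. That would push OOP to $7,520.60, over the $3,200 cap, so patient pays $3,200 − $2,080.20 = $1,119.80.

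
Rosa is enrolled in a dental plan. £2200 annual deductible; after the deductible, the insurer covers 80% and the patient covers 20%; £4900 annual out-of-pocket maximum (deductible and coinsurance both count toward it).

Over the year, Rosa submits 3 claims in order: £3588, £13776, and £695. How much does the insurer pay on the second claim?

£11353.60

Bill 1, £3588: £2200 finishes the deductible; £1388 goes to coinsurance; 20% of £1388 = £277.60. Cost to patient: £2477.60. OOP to date £2477.60. Insurer: £3588 − £2477.60 = £1110.40.
Bill 2, £13776: 20% coinsurance on £13776 = £2755.20. That would push OOP to £5232.80, over the £4900 cap, so patient pays £4900 − £2477.60 = £2422.40. Plan pays £13776 − £2422.40 = £11353.60.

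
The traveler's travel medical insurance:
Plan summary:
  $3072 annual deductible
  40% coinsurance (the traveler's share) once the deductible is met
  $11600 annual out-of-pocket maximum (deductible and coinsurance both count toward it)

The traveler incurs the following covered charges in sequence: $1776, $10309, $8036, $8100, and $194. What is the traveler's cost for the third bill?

$3214.40

#1 ($1776): all of it applies to the deductible. Traveler owes $1776 (running OOP $1776).
#2 ($10309): $1296 finishes the deductible; $9013 goes to coinsurance; 40% of $9013 = $3605.20. Cost to traveler: $4901.20. OOP to date $6677.20.
#3 ($8036): 40% coinsurance on $8036 = $3214.40. Traveler owes $3214.40 (running OOP $9891.60).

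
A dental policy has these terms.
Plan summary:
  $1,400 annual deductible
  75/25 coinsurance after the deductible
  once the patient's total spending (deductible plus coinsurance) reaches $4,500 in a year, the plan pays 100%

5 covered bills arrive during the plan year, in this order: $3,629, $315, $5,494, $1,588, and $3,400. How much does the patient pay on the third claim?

Bill 1, $3,629: $1,400 to deductible, leaving $2,229; coinsurance $2,229 × 25% = $557.25. Patient owes $1,957.25 (running OOP $1,957.25).
Bill 2, $315: 25% coinsurance on $315 = $78.75. Patient pays $78.75; OOP now $2,036.
Bill 3, $5,494: deductible already satisfied, so patient's share is 25% × $5,494 = $1,373.50. Patient pays $1,373.50; OOP now $3,409.50.

$1,373.50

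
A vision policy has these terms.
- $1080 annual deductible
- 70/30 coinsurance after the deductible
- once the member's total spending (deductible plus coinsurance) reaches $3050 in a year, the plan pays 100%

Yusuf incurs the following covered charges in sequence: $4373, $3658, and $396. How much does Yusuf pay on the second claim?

#1 ($4373): deductible takes $1080, $3293 remains; 30% of $3293 = $987.90. Member pays $2067.90; OOP now $2067.90.
#2 ($3658): 30% coinsurance on $3658 = $1097.40. Adding that to $2067.90 gives $3165.30, past the $3050 cap; member pays only $3050 − $2067.90 = $982.10.

$982.10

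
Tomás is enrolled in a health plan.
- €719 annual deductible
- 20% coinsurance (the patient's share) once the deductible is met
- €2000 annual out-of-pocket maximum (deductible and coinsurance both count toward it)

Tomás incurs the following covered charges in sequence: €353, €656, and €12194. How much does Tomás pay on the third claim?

Claim 1 — €353: fully absorbed by the deductible. Patient pays €353; OOP now €353.
Claim 2 — €656: €366 to deductible, leaving €290; patient's 20% is €58. Patient pays €424; OOP now €777.
Claim 3 — €12194: 20% coinsurance on €12194 = €2438.80. That would push OOP to €3215.80, over the €2000 cap, so patient pays €2000 − €777 = €1223.

€1223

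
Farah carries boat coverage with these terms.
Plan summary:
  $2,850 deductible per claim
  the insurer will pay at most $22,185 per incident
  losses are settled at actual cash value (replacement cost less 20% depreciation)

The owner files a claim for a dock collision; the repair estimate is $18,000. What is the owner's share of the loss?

At 20% depreciation, ACV = $18,000 − $3,600 = $14,400.
After the deductible, $14,400 − $2,850 = $11,550 remains.
$11,550 ≤ $22,185, so the limit doesn't bind; insurer pays $11,550.
The owner bears the rest of the original loss: $18,000 − $11,550 = $6,450.

$6,450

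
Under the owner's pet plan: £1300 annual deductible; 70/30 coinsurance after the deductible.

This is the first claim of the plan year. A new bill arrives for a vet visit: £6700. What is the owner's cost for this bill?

The full £1300 deductible is still open; £1300 of this bill applies to it.
After the £1300 deductible portion, £6700 − £1300 = £5400 is subject to coinsurance.
Owner's 30% share of £5400 is £1620.
That puts the owner's cost at £1300 + £1620 = £2920.

£2920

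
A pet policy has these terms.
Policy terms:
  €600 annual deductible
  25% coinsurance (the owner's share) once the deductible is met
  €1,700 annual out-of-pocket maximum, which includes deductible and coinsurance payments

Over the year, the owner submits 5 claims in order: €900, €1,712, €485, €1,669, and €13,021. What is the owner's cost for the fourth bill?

€417.25

Claim 1 (€900): €600 to deductible, leaving €300; coinsurance €300 × 25% = €75. Owner pays €675; OOP now €675.
Claim 2 (€1,712): deductible met; 25% of €1,712 = €428. Owner owes €428 (running OOP €1,103).
Claim 3 (€485): deductible met; 25% of €485 = €121.25. Cost to owner: €121.25. OOP to date €1,224.25.
Claim 4 (€1,669): 25% coinsurance on €1,669 = €417.25. Owner pays €417.25; OOP now €1,641.50.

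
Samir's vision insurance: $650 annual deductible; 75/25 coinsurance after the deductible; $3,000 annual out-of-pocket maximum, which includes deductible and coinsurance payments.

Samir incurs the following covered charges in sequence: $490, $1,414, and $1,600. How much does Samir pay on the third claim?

$400

Claim 1 ($490): entire amount goes to the deductible. Member owes $490 (running OOP $490).
Claim 2 ($1,414): deductible takes $160, $1,254 remains; coinsurance $1,254 × 25% = $313.50. Member pays $473.50; OOP now $963.50.
Claim 3 ($1,600): deductible already satisfied, so member's share is 25% × $1,600 = $400. Member pays $400; OOP now $1,363.50.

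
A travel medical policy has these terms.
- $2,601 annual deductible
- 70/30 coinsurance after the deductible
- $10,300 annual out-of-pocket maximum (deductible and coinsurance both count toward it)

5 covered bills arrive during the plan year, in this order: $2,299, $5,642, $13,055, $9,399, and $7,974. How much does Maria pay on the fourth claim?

Bill 1, $2,299: fully absorbed by the deductible. Cost to traveler: $2,299. OOP to date $2,299.
Bill 2, $5,642: $302 to deductible, leaving $5,340; traveler's 30% is $1,602. Cost to traveler: $1,904. OOP to date $4,203.
Bill 3, $13,055: 30% coinsurance on $13,055 = $3,916.50. Traveler owes $3,916.50 (running OOP $8,119.50).
Bill 4, $9,399: deductible met; 30% of $9,399 = $2,819.70. Adding that to $8,119.50 gives $10,939.20, past the $10,300 cap; traveler pays only $10,300 − $8,119.50 = $2,180.50.

$2,180.50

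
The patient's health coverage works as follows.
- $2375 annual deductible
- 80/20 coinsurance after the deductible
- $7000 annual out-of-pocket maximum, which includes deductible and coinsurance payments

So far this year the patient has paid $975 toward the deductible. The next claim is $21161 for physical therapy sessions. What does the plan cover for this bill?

Remaining deductible: $2375 − $975 = $1400.
After the $1400 deductible portion, $21161 − $1400 = $19761 is subject to coinsurance.
Patient's 20% share of $19761 is $3952.20.
So the patient owes $1400 + $3952.20 = $5352.20 before any cap.
Year-to-date out-of-pocket becomes $975 + $5352.20 = $6327.20, still under the $7000 maximum, so no cap applies.
Insurer pays the balance: $21161 − $5352.20 = $15808.80.

$15808.80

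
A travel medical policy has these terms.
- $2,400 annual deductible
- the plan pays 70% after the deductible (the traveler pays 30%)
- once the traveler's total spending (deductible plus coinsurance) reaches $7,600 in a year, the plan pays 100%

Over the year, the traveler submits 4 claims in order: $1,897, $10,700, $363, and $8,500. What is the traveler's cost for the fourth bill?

Claim 1 — $1,897: all of it applies to the deductible. Traveler owes $1,897 (running OOP $1,897).
Claim 2 — $10,700: deductible takes $503, $10,197 remains; traveler's 30% is $3,059.10. Traveler pays $3,562.10; OOP now $5,459.10.
Claim 3 — $363: deductible met; 30% of $363 = $108.90. Cost to traveler: $108.90. OOP to date $5,568.
Claim 4 — $8,500: deductible already satisfied, so traveler's share is 30% × $8,500 = $2,550. OOP would hit $8,118 > $7,600, so the cap limits the traveler to $7,600 − $5,568 = $2,032.

$2,032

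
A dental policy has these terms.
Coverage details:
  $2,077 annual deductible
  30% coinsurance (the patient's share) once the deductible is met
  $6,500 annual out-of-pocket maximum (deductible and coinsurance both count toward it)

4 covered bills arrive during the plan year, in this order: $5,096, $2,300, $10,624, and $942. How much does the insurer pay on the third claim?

#1 ($5,096): deductible takes $2,077, $3,019 remains; coinsurance $3,019 × 30% = $905.70. Cost to patient: $2,982.70. OOP to date $2,982.70. Plan pays $5,096 − $2,982.70 = $2,113.30.
#2 ($2,300): 30% coinsurance on $2,300 = $690. Patient pays $690; OOP now $3,672.70. Insurer: $2,300 − $690 = $1,610.
#3 ($10,624): 30% coinsurance on $10,624 = $3,187.20. Adding that to $3,672.70 gives $6,859.90, past the $6,500 cap; patient pays only $6,500 − $3,672.70 = $2,827.30. Insurer: $10,624 − $2,827.30 = $7,796.70.

$7,796.70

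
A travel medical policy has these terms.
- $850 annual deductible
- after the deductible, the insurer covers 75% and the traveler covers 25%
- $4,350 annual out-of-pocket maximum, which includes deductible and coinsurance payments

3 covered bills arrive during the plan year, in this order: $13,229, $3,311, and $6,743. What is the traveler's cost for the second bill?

#1 ($13,229): $850 finishes the deductible; $12,379 goes to coinsurance; coinsurance $12,379 × 25% = $3,094.75. Traveler owes $3,944.75 (running OOP $3,944.75).
#2 ($3,311): deductible already satisfied, so traveler's share is 25% × $3,311 = $827.75. OOP would hit $4,772.50 > $4,350, so the cap limits the traveler to $4,350 − $3,944.75 = $405.25.

$405.25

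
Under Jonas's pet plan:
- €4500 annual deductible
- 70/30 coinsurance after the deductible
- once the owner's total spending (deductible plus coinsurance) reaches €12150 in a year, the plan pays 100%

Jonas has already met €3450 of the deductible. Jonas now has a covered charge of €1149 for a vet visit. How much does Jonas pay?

€3450 of the €4500 deductible is already met, leaving €1050.
After the €1050 deductible portion, €1149 − €1050 = €99 is subject to coinsurance.
Coinsurance: €99 × 30% = €29.70.
That puts the owner's cost at €1050 + €29.70 = €1079.70 before any cap.
Total out-of-pocket so far would be €3450 + €1079.70 = €4529.70, below the €12150 cap — no reduction.

€1079.70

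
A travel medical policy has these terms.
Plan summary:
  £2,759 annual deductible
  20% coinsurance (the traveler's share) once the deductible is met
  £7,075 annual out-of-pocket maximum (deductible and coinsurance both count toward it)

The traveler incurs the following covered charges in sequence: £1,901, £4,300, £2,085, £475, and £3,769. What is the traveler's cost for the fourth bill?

Bill 1, £1,901: entire amount goes to the deductible. Traveler pays £1,901; OOP now £1,901.
Bill 2, £4,300: deductible takes £858, £3,442 remains; traveler's 20% is £688.40. Traveler pays £1,546.40; OOP now £3,447.40.
Bill 3, £2,085: 20% coinsurance on £2,085 = £417. Traveler pays £417; OOP now £3,864.40.
Bill 4, £475: deductible already satisfied, so traveler's share is 20% × £475 = £95. Traveler pays £95; OOP now £3,959.40.

£95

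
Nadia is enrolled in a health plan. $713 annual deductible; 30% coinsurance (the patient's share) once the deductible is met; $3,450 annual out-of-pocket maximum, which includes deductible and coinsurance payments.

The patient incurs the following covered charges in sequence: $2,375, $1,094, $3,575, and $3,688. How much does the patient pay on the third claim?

$1,072.50

Claim 1 ($2,375): $713 to deductible, leaving $1,662; coinsurance $1,662 × 30% = $498.60. Patient pays $1,211.60; OOP now $1,211.60.
Claim 2 ($1,094): 30% coinsurance on $1,094 = $328.20. Cost to patient: $328.20. OOP to date $1,539.80.
Claim 3 ($3,575): 30% coinsurance on $3,575 = $1,072.50. Cost to patient: $1,072.50. OOP to date $2,612.30.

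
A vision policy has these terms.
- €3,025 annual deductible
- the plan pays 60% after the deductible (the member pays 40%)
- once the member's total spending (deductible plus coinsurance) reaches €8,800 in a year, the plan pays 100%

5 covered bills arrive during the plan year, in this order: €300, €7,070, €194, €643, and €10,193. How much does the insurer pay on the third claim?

#1 (€300): entire amount goes to the deductible. Member pays €300; OOP now €300. Plan pays €300 − €300 = €0.
#2 (€7,070): €2,725 to deductible, leaving €4,345; coinsurance €4,345 × 40% = €1,738. Member owes €4,463 (running OOP €4,763). Plan pays €7,070 − €4,463 = €2,607.
#3 (€194): deductible already satisfied, so member's share is 40% × €194 = €77.60. Member pays €77.60; OOP now €4,840.60. Insurer: €194 − €77.60 = €116.40.

€116.40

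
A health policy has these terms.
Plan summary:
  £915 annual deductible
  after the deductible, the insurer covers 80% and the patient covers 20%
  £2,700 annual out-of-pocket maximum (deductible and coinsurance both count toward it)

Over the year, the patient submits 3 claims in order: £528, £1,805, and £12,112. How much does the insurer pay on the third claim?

Bill 1, £528: entire amount goes to the deductible. Patient owes £528 (running OOP £528). Insurer: £528 − £528 = £0.
Bill 2, £1,805: deductible takes £387, £1,418 remains; coinsurance £1,418 × 20% = £283.60. Patient pays £670.60; OOP now £1,198.60. Insurer: £1,805 − £670.60 = £1,134.40.
Bill 3, £12,112: deductible met; 20% of £12,112 = £2,422.40. That would push OOP to £3,621, over the £2,700 cap, so patient pays £2,700 − £1,198.60 = £1,501.40. Insurer: £12,112 − £1,501.40 = £10,610.60.

£10,610.60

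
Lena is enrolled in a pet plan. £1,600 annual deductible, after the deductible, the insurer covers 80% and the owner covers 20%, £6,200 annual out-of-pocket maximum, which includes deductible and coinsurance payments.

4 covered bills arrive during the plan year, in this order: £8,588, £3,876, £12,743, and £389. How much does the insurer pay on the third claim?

#1 (£8,588): deductible takes £1,600, £6,988 remains; owner's 20% is £1,397.60. Owner pays £2,997.60; OOP now £2,997.60. Insurer: £8,588 − £2,997.60 = £5,590.40.
#2 (£3,876): deductible met; 20% of £3,876 = £775.20. Owner pays £775.20; OOP now £3,772.80. Plan pays £3,876 − £775.20 = £3,100.80.
#3 (£12,743): deductible already satisfied, so owner's share is 20% × £12,743 = £2,548.60. That would push OOP to £6,321.40, over the £6,200 cap, so owner pays £6,200 − £3,772.80 = £2,427.20. Insurer: £12,743 − £2,427.20 = £10,315.80.

£10,315.80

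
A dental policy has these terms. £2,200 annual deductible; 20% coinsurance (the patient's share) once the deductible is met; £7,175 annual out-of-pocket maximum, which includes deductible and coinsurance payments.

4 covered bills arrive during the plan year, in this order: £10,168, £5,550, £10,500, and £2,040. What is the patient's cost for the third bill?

Bill 1, £10,168: £2,200 to deductible, leaving £7,968; 20% of £7,968 = £1,593.60. Cost to patient: £3,793.60. OOP to date £3,793.60.
Bill 2, £5,550: deductible already satisfied, so patient's share is 20% × £5,550 = £1,110. Patient pays £1,110; OOP now £4,903.60.
Bill 3, £10,500: 20% coinsurance on £10,500 = £2,100. Patient owes £2,100 (running OOP £7,003.60).

£2,100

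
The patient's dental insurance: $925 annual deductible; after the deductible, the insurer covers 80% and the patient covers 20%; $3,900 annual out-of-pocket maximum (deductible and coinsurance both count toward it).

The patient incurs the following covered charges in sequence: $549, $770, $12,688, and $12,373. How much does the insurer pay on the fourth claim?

Claim 1 ($549): entire amount goes to the deductible. Cost to patient: $549. OOP to date $549. Plan pays $549 − $549 = $0.
Claim 2 ($770): $376 to deductible, leaving $394; patient's 20% is $78.80. Patient owes $454.80 (running OOP $1,003.80). Plan pays $770 − $454.80 = $315.20.
Claim 3 ($12,688): deductible already satisfied, so patient's share is 20% × $12,688 = $2,537.60. Patient pays $2,537.60; OOP now $3,541.40. Plan pays $12,688 − $2,537.60 = $10,150.40.
Claim 4 ($12,373): deductible met; 20% of $12,373 = $2,474.60. OOP would hit $6,016 > $3,900, so the cap limits the patient to $3,900 − $3,541.40 = $358.60. Plan pays $12,373 − $358.60 = $12,014.40.

$12,014.40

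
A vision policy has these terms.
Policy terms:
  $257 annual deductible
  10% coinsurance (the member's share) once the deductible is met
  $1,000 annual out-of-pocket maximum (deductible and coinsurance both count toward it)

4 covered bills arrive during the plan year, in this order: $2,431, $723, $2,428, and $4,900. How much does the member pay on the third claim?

Claim 1 ($2,431): deductible takes $257, $2,174 remains; 10% of $2,174 = $217.40. Cost to member: $474.40. OOP to date $474.40.
Claim 2 ($723): deductible already satisfied, so member's share is 10% × $723 = $72.30. Member pays $72.30; OOP now $546.70.
Claim 3 ($2,428): deductible already satisfied, so member's share is 10% × $2,428 = $242.80. Member pays $242.80; OOP now $789.50.

$242.80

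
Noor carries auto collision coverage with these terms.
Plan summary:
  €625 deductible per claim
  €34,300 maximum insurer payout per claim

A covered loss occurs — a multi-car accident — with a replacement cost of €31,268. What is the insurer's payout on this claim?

€30,643

Subtract the deductible: €31,268 − €625 = €30,643.
€30,643 is within the €34,300 limit, so the insurer pays €30,643.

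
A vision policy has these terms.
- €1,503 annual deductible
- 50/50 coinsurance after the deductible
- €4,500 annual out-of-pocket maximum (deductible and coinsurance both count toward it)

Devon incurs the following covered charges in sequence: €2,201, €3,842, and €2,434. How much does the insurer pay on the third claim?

€1,707

Claim 1 — €2,201: €1,503 to deductible, leaving €698; member's 50% is €349. Member owes €1,852 (running OOP €1,852). Insurer: €2,201 − €1,852 = €349.
Claim 2 — €3,842: deductible already satisfied, so member's share is 50% × €3,842 = €1,921. Member pays €1,921; OOP now €3,773. Insurer: €3,842 − €1,921 = €1,921.
Claim 3 — €2,434: deductible already satisfied, so member's share is 50% × €2,434 = €1,217. That would push OOP to €4,990, over the €4,500 cap, so member pays €4,500 − €3,773 = €727. Insurer: €2,434 − €727 = €1,707.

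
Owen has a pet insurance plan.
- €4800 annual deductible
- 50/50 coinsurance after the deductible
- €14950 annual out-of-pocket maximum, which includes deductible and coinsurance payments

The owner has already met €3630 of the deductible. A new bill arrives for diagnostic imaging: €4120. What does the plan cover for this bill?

€1475

€3630 of the €4800 deductible is already met, leaving €1170.
After the €1170 deductible portion, €4120 − €1170 = €2950 is subject to coinsurance.
Owner's 50% share of €2950 is €1475.
So the owner owes €1170 + €1475 = €2645 before any cap.
Total out-of-pocket so far would be €3630 + €2645 = €6275, below the €14950 cap — no reduction.
The plan picks up €4120 − €2645 = €1475.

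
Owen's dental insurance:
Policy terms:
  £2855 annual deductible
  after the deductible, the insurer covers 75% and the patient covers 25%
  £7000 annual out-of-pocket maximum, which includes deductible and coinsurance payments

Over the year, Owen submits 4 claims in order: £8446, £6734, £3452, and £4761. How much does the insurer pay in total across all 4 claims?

Claim 1 — £8446: deductible takes £2855, £5591 remains; patient's 25% is £1397.75. Cost to patient: £4252.75. OOP to date £4252.75. Plan pays £8446 − £4252.75 = £4193.25.
Claim 2 — £6734: deductible met; 25% of £6734 = £1683.50. Patient owes £1683.50 (running OOP £5936.25). Insurer: £6734 − £1683.50 = £5050.50.
Claim 3 — £3452: deductible met; 25% of £3452 = £863. Patient owes £863 (running OOP £6799.25). Plan pays £3452 − £863 = £2589.
Claim 4 — £4761: 25% coinsurance on £4761 = £1190.25. That would push OOP to £7989.50, over the £7000 cap, so patient pays £7000 − £6799.25 = £200.75. Insurer: £4761 − £200.75 = £4560.25.
Insurer total = bills − patient's total = £23393 − £7000 = £16393.

£16393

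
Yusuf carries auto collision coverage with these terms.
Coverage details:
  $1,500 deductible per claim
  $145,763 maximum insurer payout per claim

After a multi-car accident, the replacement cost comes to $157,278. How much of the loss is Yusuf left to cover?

$11,515

Less the $1,500 deductible: $157,278 − $1,500 = $155,778.
The $145,763 per-incident cap binds; insurer pays $145,763.
Driver's share is the uncovered remainder: $157,278 − $145,763 = $11,515.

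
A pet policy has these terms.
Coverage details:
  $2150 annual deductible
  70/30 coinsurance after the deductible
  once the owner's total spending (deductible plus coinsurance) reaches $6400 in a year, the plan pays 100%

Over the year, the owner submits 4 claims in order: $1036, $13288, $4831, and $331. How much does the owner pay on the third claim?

#1 ($1036): fully absorbed by the deductible. Owner pays $1036; OOP now $1036.
#2 ($13288): $1114 to deductible, leaving $12174; owner's 30% is $3652.20. Owner owes $4766.20 (running OOP $5802.20).
#3 ($4831): deductible met; 30% of $4831 = $1449.30. That would push OOP to $7251.50, over the $6400 cap, so owner pays $6400 − $5802.20 = $597.80.

$597.80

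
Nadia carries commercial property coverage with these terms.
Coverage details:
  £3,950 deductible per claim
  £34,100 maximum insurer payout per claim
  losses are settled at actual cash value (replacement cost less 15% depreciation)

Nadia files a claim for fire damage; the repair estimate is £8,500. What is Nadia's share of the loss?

Depreciate 15%: the covered value is £8,500 × 0.85 = £7,225.
Subtract the deductible: £7,225 − £3,950 = £3,275.
£3,275 is within the £34,100 limit, so the insurer pays £3,275.
Business's share is the uncovered remainder: £8,500 − £3,275 = £5,225.

£5,225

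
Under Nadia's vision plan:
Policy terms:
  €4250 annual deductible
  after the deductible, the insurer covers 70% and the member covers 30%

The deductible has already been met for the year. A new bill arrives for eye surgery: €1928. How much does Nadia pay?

With the deductible met, the entire €1928 is subject to coinsurance.
Coinsurance: €1928 × 30% = €578.40.

€578.40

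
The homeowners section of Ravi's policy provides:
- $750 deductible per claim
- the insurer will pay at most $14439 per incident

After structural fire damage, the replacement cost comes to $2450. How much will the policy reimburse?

Less the $750 deductible: $2450 − $750 = $1700.
That's under the $14439 cap, so the insurer reimburses the full $1700.

$1700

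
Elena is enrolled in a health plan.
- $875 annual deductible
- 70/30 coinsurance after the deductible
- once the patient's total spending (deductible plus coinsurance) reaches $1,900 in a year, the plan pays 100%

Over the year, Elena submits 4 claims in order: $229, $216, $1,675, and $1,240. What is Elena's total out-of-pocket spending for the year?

Claim 1 — $229: fully absorbed by the deductible. Cost to patient: $229. OOP to date $229.
Claim 2 — $216: entire amount goes to the deductible. Patient owes $216 (running OOP $445).
Claim 3 — $1,675: $430 to deductible, leaving $1,245; 30% of $1,245 = $373.50. Patient pays $803.50; OOP now $1,248.50.
Claim 4 — $1,240: deductible met; 30% of $1,240 = $372. Patient owes $372 (running OOP $1,620.50).
Summing the patient's payments: $229 + $216 + $803.50 + $372 = $1,620.50.

$1,620.50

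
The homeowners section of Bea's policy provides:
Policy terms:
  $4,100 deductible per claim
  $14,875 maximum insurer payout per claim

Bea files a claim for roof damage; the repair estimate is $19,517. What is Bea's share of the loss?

$4,642

Less the $4,100 deductible: $19,517 − $4,100 = $15,417.
The $14,875 per-incident cap binds; insurer pays $14,875.
Out of pocket: $19,517 − $14,875 = $4,642.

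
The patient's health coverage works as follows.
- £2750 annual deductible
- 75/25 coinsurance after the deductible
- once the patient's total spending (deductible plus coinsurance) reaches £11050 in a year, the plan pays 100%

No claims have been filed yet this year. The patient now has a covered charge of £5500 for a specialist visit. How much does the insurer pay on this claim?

Nothing has been paid toward the £2750 deductible, so the first £2750 of this charge is applied there.
After the £2750 deductible portion, £5500 − £2750 = £2750 is subject to coinsurance.
Patient's 25% share of £2750 is £687.50.
That puts the patient's cost at £2750 + £687.50 = £3437.50 before any cap.
Total out-of-pocket so far would be £0 + £3437.50 = £3437.50, below the £11050 cap — no reduction.
Insurer pays the balance: £5500 − £3437.50 = £2062.50.

£2062.50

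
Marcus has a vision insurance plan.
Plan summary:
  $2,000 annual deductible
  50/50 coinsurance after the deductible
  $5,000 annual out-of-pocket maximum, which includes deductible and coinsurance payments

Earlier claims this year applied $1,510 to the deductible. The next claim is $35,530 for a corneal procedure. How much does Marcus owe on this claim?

Remaining deductible: $2,000 − $1,510 = $490.
The remaining $35,040 (= $35,530 − $490) moves to coinsurance.
Member's 50% share of $35,040 is $17,520.
So the member owes $490 + $17,520 = $18,010 before any cap.
That would bring total out-of-pocket to $19,520, past the $5,000 cap. The member is capped at $5,000 − $1,510 = $3,490 on this claim.

$3,490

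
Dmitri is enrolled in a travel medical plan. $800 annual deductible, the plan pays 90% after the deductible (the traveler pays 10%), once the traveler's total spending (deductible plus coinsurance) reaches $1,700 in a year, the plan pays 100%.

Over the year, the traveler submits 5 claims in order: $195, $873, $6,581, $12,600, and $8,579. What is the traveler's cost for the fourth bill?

$215.10

Bill 1, $195: entire amount goes to the deductible. Traveler owes $195 (running OOP $195).
Bill 2, $873: $605 to deductible, leaving $268; 10% of $268 = $26.80. Traveler pays $631.80; OOP now $826.80.
Bill 3, $6,581: deductible met; 10% of $6,581 = $658.10. Traveler pays $658.10; OOP now $1,484.90.
Bill 4, $12,600: deductible met; 10% of $12,600 = $1,260. Adding that to $1,484.90 gives $2,744.90, past the $1,700 cap; traveler pays only $1,700 − $1,484.90 = $215.10.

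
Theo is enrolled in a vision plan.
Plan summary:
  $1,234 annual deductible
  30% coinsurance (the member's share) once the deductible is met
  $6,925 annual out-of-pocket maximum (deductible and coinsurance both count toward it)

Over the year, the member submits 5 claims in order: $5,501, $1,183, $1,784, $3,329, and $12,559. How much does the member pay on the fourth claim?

#1 ($5,501): $1,234 finishes the deductible; $4,267 goes to coinsurance; 30% of $4,267 = $1,280.10. Cost to member: $2,514.10. OOP to date $2,514.10.
#2 ($1,183): 30% coinsurance on $1,183 = $354.90. Member pays $354.90; OOP now $2,869.
#3 ($1,784): deductible met; 30% of $1,784 = $535.20. Cost to member: $535.20. OOP to date $3,404.20.
#4 ($3,329): deductible already satisfied, so member's share is 30% × $3,329 = $998.70. Member pays $998.70; OOP now $4,402.90.

$998.70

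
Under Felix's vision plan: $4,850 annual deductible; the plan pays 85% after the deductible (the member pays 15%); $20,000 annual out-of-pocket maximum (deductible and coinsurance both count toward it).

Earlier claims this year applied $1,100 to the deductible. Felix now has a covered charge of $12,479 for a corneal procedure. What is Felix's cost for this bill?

Remaining deductible: $4,850 − $1,100 = $3,750.
The remaining $8,729 (= $12,479 − $3,750) moves to coinsurance.
Member's 15% share of $8,729 is $1,309.35.
So the member owes $3,750 + $1,309.35 = $5,059.35 before any cap.
Cumulative spending $1,100 + $5,059.35 = $6,159.35 stays under the $20,000 maximum.

$5,059.35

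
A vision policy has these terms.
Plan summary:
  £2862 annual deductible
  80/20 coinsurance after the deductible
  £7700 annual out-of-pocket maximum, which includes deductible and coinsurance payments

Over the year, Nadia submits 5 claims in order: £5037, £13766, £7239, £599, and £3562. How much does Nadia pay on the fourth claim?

£119.80

Claim 1 (£5037): £2862 finishes the deductible; £2175 goes to coinsurance; coinsurance £2175 × 20% = £435. Cost to member: £3297. OOP to date £3297.
Claim 2 (£13766): deductible met; 20% of £13766 = £2753.20. Cost to member: £2753.20. OOP to date £6050.20.
Claim 3 (£7239): deductible already satisfied, so member's share is 20% × £7239 = £1447.80. Cost to member: £1447.80. OOP to date £7498.
Claim 4 (£599): 20% coinsurance on £599 = £119.80. Member pays £119.80; OOP now £7617.80.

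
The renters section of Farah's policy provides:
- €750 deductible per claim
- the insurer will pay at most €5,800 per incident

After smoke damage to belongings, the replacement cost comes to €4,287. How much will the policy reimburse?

After the deductible, €4,287 − €750 = €3,537 remains.
€3,537 ≤ €5,800, so the limit doesn't bind; insurer pays €3,537.

€3,537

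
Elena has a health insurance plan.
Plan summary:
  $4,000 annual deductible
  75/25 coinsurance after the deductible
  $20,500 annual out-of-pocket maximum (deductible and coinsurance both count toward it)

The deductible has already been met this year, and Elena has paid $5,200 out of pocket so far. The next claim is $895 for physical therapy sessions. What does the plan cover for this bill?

With the deductible met, the entire $895 is subject to coinsurance.
Patient's 25% share of $895 is $223.75.
Total out-of-pocket so far would be $5,200 + $223.75 = $5,423.75, below the $20,500 cap — no reduction.
The plan picks up $895 − $223.75 = $671.25.

$671.25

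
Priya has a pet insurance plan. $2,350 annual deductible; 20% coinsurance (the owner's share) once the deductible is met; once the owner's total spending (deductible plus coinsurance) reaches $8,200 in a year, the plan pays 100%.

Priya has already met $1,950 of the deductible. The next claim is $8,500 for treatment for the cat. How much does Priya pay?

Remaining deductible: $2,350 − $1,950 = $400.
The remaining $8,100 (= $8,500 − $400) moves to coinsurance.
Owner's 20% share of $8,100 is $1,620.
Owner responsibility before any cap: $400 + $1,620 = $2,020.
Year-to-date out-of-pocket becomes $1,950 + $2,020 = $3,970, still under the $8,200 maximum, so no cap applies.

$2,020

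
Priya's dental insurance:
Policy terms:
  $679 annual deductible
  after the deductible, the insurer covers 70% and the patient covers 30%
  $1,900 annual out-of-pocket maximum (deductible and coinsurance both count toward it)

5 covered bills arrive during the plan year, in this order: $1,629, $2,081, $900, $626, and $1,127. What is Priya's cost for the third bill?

Bill 1, $1,629: $679 finishes the deductible; $950 goes to coinsurance; coinsurance $950 × 30% = $285. Cost to patient: $964. OOP to date $964.
Bill 2, $2,081: deductible met; 30% of $2,081 = $624.30. Patient pays $624.30; OOP now $1,588.30.
Bill 3, $900: 30% coinsurance on $900 = $270. Cost to patient: $270. OOP to date $1,858.30.

$270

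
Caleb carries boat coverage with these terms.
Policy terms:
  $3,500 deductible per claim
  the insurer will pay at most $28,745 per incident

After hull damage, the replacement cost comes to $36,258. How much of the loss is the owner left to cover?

$7,513

Subtract the deductible: $36,258 − $3,500 = $32,758.
The $28,745 per-incident cap binds; insurer pays $28,745.
Owner's share is the uncovered remainder: $36,258 − $28,745 = $7,513.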